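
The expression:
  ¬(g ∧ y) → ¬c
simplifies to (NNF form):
(g ∧ y) ∨ ¬c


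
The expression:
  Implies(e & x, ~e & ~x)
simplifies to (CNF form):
~e | ~x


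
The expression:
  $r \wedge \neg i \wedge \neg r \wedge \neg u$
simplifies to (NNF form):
$\text{False}$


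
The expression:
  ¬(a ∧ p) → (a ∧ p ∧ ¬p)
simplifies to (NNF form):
a ∧ p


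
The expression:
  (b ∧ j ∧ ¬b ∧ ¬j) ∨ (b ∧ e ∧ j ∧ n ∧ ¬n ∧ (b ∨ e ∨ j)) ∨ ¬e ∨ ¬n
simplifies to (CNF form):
¬e ∨ ¬n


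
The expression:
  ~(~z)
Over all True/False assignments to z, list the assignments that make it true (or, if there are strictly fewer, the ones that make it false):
is true only for:
  z=True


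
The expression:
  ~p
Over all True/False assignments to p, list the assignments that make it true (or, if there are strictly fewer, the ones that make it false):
is true only for:
  p=False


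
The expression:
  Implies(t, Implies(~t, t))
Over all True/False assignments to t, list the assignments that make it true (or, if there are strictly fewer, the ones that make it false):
is always true.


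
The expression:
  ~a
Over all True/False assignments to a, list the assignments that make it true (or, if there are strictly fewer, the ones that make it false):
is true only for:
  a=False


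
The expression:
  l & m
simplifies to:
l & m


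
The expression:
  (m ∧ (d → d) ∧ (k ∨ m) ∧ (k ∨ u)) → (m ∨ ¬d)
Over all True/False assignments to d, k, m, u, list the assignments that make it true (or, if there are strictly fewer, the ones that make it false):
is always true.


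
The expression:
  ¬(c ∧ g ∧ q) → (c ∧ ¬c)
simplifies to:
c ∧ g ∧ q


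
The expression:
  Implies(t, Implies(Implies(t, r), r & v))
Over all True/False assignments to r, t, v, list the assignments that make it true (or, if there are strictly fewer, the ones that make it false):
is false only for:
  r=True, t=True, v=False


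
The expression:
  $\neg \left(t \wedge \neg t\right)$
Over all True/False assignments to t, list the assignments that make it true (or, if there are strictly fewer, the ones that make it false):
is always true.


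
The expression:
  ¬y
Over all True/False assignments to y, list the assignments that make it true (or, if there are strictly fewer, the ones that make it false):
is true only for:
  y=False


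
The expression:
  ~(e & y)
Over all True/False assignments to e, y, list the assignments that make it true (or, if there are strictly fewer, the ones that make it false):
is false only for:
  e=True, y=True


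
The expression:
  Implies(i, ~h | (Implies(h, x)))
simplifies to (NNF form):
x | ~h | ~i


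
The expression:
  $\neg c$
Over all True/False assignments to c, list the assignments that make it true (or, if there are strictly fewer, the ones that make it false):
is true only for:
  c=False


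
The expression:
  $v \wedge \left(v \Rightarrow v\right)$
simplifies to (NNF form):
$v$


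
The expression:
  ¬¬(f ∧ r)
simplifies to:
f ∧ r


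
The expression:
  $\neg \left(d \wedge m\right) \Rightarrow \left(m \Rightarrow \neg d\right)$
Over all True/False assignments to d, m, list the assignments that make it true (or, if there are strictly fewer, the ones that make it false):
is always true.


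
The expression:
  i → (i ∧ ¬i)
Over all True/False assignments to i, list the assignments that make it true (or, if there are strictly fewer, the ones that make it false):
is true only for:
  i=False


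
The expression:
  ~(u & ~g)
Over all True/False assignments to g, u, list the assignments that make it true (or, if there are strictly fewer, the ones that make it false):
is false only for:
  g=False, u=True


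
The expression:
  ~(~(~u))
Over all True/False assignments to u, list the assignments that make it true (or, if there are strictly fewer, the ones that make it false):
is true only for:
  u=False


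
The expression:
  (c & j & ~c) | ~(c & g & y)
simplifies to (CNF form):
~c | ~g | ~y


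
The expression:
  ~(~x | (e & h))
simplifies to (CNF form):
x & (~e | ~h)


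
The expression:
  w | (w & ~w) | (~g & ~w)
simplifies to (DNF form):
w | ~g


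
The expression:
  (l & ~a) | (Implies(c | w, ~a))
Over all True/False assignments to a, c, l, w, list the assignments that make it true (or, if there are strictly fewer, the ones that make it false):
is false only for:
  a=True, c=False, l=False, w=True;
  a=True, c=False, l=True, w=True;
  a=True, c=True, l=False, w=False;
  a=True, c=True, l=False, w=True;
  a=True, c=True, l=True, w=False;
  a=True, c=True, l=True, w=True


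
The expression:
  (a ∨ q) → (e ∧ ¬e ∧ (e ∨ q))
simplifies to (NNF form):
¬a ∧ ¬q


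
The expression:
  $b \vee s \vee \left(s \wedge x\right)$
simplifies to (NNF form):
$b \vee s$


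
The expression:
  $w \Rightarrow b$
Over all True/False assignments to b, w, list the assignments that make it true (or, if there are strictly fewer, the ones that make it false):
is false only for:
  b=False, w=True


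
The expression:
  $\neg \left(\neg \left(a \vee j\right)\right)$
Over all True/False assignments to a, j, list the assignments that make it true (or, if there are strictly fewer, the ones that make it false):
is false only for:
  a=False, j=False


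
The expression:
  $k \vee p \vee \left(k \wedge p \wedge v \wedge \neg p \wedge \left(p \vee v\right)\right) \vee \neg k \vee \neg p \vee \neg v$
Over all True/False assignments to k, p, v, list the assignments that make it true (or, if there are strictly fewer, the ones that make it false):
is always true.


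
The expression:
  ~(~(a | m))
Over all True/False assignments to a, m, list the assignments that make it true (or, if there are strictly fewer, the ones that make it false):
is false only for:
  a=False, m=False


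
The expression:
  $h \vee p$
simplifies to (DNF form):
$h \vee p$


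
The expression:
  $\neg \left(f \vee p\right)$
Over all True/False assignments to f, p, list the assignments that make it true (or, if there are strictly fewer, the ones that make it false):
is true only for:
  f=False, p=False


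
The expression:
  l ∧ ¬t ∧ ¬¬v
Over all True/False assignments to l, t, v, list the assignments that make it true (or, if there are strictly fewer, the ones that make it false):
is true only for:
  l=True, t=False, v=True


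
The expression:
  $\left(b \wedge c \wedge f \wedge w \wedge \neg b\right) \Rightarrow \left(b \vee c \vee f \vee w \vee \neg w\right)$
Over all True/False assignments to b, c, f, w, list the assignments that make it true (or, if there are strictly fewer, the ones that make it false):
is always true.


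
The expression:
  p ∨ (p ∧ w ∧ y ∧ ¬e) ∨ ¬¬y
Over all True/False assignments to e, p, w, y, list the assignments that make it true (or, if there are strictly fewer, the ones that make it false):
is false only for:
  e=False, p=False, w=False, y=False;
  e=False, p=False, w=True, y=False;
  e=True, p=False, w=False, y=False;
  e=True, p=False, w=True, y=False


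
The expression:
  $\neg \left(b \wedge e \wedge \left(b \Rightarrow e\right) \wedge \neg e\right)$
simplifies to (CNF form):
$\text{True}$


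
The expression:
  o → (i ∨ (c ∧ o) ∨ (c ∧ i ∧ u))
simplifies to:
c ∨ i ∨ ¬o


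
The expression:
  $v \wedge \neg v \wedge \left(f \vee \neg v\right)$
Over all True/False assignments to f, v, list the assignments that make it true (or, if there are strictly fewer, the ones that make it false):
is never true.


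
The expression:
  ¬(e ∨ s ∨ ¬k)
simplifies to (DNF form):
k ∧ ¬e ∧ ¬s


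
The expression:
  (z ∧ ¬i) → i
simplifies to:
i ∨ ¬z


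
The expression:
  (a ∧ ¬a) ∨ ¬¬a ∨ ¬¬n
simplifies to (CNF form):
a ∨ n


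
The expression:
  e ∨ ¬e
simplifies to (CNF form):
True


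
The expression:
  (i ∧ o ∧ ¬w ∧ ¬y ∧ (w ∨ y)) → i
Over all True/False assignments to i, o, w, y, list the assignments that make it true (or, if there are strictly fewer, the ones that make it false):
is always true.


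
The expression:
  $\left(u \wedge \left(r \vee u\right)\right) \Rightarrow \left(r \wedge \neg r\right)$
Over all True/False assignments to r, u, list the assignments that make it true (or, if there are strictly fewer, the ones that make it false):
is true only for:
  r=False, u=False;
  r=True, u=False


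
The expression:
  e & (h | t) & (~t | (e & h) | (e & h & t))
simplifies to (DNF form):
e & h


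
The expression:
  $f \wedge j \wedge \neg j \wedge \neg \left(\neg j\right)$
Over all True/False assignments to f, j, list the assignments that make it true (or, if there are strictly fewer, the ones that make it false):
is never true.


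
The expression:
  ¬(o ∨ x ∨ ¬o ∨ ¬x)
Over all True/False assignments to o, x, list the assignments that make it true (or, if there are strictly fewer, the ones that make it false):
is never true.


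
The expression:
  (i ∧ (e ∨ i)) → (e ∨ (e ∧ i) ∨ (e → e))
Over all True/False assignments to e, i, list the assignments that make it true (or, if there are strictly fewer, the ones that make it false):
is always true.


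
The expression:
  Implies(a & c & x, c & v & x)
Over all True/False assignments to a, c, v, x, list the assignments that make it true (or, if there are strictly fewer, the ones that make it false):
is false only for:
  a=True, c=True, v=False, x=True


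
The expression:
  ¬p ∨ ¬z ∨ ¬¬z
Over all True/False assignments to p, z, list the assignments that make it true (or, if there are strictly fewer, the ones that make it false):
is always true.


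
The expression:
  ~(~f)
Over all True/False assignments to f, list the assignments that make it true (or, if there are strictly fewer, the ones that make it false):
is true only for:
  f=True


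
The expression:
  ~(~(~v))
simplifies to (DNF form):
~v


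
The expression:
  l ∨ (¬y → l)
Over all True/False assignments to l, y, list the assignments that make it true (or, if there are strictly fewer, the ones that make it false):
is false only for:
  l=False, y=False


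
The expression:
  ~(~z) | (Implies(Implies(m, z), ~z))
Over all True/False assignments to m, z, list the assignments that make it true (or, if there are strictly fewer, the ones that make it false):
is always true.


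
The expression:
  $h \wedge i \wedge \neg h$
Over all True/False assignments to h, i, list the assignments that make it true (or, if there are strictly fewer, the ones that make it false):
is never true.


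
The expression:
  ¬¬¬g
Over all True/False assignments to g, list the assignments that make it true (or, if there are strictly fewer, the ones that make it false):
is true only for:
  g=False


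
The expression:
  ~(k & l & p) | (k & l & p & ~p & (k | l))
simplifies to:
~k | ~l | ~p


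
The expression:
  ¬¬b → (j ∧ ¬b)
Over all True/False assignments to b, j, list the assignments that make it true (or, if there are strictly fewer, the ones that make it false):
is true only for:
  b=False, j=False;
  b=False, j=True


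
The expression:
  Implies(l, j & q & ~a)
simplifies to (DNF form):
~l | (j & q & ~a)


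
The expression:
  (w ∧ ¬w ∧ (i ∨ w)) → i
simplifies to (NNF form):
True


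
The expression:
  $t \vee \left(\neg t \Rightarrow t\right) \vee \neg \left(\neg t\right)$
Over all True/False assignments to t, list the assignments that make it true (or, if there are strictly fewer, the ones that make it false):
is true only for:
  t=True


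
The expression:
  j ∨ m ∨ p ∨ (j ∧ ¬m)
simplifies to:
j ∨ m ∨ p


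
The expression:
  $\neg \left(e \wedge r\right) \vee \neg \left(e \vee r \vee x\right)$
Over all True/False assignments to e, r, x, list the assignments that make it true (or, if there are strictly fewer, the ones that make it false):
is false only for:
  e=True, r=True, x=False;
  e=True, r=True, x=True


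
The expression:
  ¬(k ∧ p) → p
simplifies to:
p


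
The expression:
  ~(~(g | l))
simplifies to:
g | l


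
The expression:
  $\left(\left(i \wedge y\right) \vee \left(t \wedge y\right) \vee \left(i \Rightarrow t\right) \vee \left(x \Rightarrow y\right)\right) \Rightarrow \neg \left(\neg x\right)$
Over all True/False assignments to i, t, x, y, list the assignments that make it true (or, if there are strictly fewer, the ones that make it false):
is true only for:
  i=False, t=False, x=True, y=False;
  i=False, t=False, x=True, y=True;
  i=False, t=True, x=True, y=False;
  i=False, t=True, x=True, y=True;
  i=True, t=False, x=True, y=False;
  i=True, t=False, x=True, y=True;
  i=True, t=True, x=True, y=False;
  i=True, t=True, x=True, y=True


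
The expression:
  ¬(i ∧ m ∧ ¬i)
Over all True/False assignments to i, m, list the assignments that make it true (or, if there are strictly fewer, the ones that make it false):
is always true.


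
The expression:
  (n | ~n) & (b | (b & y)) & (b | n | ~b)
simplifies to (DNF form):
b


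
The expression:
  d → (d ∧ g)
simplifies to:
g ∨ ¬d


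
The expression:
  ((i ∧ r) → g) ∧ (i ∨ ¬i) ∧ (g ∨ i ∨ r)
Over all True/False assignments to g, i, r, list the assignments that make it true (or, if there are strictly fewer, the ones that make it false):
is false only for:
  g=False, i=False, r=False;
  g=False, i=True, r=True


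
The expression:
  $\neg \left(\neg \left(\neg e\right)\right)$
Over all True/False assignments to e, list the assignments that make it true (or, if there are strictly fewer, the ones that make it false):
is true only for:
  e=False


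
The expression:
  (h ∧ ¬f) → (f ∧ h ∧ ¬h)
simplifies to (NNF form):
f ∨ ¬h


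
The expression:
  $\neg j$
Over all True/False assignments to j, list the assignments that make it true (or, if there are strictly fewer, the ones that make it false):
is true only for:
  j=False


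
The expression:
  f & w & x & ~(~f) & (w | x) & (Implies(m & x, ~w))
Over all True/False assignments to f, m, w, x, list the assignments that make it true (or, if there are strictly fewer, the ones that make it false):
is true only for:
  f=True, m=False, w=True, x=True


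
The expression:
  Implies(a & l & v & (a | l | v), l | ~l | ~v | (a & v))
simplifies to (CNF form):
True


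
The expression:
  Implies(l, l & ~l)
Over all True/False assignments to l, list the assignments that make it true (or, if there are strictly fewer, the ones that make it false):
is true only for:
  l=False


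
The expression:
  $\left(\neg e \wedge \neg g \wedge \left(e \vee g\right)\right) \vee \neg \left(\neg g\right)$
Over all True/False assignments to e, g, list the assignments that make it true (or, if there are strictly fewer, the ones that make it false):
is true only for:
  e=False, g=True;
  e=True, g=True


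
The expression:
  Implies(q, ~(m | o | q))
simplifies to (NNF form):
~q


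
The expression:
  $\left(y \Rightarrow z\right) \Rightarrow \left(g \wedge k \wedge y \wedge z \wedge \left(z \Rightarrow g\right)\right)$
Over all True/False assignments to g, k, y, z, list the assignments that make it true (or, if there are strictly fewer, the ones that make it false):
is true only for:
  g=False, k=False, y=True, z=False;
  g=False, k=True, y=True, z=False;
  g=True, k=False, y=True, z=False;
  g=True, k=True, y=True, z=False;
  g=True, k=True, y=True, z=True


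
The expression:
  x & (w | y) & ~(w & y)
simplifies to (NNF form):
x & (w | y) & (~w | ~y)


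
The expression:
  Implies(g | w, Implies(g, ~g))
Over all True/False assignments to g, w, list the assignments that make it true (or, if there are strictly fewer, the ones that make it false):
is true only for:
  g=False, w=False;
  g=False, w=True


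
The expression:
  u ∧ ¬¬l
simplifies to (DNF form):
l ∧ u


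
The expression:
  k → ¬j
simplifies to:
¬j ∨ ¬k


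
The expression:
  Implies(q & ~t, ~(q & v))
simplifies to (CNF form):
t | ~q | ~v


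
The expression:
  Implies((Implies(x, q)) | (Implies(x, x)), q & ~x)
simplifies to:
q & ~x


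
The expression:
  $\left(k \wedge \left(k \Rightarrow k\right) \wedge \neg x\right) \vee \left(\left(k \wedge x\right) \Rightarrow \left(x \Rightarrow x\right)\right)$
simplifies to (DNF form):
$\text{True}$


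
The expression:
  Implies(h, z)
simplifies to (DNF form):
z | ~h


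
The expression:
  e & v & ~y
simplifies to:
e & v & ~y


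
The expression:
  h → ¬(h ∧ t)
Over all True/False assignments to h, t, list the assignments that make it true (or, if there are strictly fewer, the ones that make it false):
is false only for:
  h=True, t=True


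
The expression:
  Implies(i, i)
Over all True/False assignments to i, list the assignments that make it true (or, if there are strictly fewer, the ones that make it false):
is always true.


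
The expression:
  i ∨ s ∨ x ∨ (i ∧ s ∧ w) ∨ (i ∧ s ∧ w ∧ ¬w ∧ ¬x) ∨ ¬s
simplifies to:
True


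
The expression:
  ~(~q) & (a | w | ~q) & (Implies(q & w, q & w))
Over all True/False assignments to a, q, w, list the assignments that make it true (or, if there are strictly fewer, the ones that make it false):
is true only for:
  a=False, q=True, w=True;
  a=True, q=True, w=False;
  a=True, q=True, w=True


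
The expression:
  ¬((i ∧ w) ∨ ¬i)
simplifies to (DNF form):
i ∧ ¬w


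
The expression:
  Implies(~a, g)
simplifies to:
a | g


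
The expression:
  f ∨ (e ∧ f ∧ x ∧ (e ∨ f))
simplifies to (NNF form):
f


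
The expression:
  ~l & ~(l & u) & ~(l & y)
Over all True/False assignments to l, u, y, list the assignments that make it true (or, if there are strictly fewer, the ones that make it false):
is true only for:
  l=False, u=False, y=False;
  l=False, u=False, y=True;
  l=False, u=True, y=False;
  l=False, u=True, y=True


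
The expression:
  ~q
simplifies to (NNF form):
~q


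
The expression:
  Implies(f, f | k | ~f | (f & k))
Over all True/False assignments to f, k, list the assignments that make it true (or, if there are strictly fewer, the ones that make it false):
is always true.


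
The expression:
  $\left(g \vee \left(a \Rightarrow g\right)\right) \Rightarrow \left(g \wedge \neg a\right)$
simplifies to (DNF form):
$\left(a \wedge \neg g\right) \vee \left(g \wedge \neg a\right)$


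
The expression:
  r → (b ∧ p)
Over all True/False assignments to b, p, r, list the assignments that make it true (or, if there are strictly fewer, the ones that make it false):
is false only for:
  b=False, p=False, r=True;
  b=False, p=True, r=True;
  b=True, p=False, r=True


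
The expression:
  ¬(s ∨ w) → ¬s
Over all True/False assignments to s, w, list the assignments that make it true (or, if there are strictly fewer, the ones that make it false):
is always true.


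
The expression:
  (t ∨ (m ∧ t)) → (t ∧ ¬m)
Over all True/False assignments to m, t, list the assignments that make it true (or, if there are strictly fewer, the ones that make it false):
is false only for:
  m=True, t=True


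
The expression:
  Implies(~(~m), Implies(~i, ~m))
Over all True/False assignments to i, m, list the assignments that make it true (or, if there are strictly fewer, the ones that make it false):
is false only for:
  i=False, m=True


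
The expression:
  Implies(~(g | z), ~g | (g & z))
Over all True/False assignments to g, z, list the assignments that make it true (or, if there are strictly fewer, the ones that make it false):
is always true.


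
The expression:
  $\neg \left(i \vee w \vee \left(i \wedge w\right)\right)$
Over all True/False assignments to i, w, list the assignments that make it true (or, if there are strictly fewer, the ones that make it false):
is true only for:
  i=False, w=False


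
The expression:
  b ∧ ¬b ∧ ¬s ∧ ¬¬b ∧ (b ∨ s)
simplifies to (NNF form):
False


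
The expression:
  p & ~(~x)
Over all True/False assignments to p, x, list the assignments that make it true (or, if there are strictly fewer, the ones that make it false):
is true only for:
  p=True, x=True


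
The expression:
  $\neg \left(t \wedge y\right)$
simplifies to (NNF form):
$\neg t \vee \neg y$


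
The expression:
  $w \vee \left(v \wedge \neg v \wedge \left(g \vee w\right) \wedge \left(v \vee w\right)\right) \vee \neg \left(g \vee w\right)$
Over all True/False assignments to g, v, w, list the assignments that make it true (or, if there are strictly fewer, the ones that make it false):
is false only for:
  g=True, v=False, w=False;
  g=True, v=True, w=False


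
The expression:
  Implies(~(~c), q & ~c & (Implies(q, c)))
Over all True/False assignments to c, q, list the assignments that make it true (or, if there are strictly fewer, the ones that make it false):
is true only for:
  c=False, q=False;
  c=False, q=True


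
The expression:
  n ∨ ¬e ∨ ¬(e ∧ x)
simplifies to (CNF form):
n ∨ ¬e ∨ ¬x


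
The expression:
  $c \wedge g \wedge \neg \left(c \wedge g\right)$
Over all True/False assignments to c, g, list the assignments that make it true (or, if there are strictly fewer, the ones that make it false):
is never true.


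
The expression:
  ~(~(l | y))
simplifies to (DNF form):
l | y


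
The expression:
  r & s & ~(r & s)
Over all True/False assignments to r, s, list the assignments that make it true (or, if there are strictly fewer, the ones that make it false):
is never true.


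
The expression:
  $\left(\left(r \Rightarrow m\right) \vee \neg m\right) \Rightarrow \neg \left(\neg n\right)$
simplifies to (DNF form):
$n$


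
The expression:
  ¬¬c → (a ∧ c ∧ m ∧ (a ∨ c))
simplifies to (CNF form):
(a ∨ ¬c) ∧ (m ∨ ¬c)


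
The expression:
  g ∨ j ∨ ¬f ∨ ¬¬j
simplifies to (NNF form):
g ∨ j ∨ ¬f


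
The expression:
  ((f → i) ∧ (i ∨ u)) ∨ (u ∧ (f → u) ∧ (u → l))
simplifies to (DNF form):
i ∨ (l ∧ u) ∨ (u ∧ ¬f)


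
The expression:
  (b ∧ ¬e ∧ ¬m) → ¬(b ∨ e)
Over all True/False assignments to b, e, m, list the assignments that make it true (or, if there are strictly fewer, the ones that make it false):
is false only for:
  b=True, e=False, m=False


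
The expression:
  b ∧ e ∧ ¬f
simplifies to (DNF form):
b ∧ e ∧ ¬f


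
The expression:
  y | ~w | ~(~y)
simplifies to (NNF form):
y | ~w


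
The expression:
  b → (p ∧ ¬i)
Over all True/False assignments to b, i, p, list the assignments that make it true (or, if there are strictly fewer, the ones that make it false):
is false only for:
  b=True, i=False, p=False;
  b=True, i=True, p=False;
  b=True, i=True, p=True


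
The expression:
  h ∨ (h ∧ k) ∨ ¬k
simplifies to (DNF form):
h ∨ ¬k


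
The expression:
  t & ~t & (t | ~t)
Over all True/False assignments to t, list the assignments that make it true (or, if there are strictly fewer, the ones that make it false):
is never true.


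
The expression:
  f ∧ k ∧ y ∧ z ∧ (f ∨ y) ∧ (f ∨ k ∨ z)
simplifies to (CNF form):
f ∧ k ∧ y ∧ z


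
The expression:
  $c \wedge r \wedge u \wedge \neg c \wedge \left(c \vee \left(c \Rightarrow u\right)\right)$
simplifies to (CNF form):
$\text{False}$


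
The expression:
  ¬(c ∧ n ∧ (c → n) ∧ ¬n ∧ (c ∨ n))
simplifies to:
True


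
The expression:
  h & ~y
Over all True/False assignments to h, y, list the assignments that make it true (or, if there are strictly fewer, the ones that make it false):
is true only for:
  h=True, y=False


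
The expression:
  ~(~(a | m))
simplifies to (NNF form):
a | m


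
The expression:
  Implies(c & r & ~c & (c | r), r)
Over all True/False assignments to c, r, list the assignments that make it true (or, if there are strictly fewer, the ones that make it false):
is always true.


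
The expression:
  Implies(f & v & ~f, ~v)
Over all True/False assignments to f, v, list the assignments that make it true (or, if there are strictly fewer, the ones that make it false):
is always true.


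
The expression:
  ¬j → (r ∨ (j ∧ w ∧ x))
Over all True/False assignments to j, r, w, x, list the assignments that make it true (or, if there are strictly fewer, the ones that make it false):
is false only for:
  j=False, r=False, w=False, x=False;
  j=False, r=False, w=False, x=True;
  j=False, r=False, w=True, x=False;
  j=False, r=False, w=True, x=True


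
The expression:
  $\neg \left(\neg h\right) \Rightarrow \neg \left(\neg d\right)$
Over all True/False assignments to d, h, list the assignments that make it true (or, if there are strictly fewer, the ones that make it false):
is false only for:
  d=False, h=True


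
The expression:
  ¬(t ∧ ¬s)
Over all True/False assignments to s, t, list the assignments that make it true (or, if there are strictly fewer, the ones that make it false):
is false only for:
  s=False, t=True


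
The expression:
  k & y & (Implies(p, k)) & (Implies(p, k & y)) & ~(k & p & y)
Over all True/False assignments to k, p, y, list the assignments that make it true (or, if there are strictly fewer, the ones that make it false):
is true only for:
  k=True, p=False, y=True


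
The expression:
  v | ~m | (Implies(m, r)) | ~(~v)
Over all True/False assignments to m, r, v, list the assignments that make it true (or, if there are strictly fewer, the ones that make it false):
is false only for:
  m=True, r=False, v=False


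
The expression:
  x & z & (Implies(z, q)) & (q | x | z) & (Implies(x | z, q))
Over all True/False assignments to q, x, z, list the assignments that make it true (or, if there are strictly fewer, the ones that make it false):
is true only for:
  q=True, x=True, z=True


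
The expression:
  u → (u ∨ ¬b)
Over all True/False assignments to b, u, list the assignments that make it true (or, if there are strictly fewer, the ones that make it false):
is always true.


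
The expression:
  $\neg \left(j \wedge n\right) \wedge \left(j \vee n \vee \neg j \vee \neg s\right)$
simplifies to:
$\neg j \vee \neg n$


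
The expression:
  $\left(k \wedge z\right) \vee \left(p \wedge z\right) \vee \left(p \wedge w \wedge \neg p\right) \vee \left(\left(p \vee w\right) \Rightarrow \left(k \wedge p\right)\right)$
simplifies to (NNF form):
$\left(k \wedge p\right) \vee \left(k \wedge z\right) \vee \left(p \wedge z\right) \vee \left(\neg p \wedge \neg w\right)$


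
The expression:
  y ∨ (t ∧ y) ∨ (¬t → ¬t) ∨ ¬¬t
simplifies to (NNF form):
True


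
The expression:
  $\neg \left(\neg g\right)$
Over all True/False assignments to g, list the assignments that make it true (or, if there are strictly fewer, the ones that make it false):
is true only for:
  g=True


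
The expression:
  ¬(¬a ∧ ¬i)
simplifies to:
a ∨ i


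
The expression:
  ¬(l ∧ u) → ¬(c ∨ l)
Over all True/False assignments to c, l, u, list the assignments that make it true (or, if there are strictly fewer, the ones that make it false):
is true only for:
  c=False, l=False, u=False;
  c=False, l=False, u=True;
  c=False, l=True, u=True;
  c=True, l=True, u=True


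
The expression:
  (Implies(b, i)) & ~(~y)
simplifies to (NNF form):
y & (i | ~b)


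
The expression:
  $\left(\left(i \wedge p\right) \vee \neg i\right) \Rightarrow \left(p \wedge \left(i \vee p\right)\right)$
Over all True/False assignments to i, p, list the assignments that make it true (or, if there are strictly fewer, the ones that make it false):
is false only for:
  i=False, p=False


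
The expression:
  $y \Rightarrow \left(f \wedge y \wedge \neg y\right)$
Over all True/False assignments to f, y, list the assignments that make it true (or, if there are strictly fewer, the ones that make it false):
is true only for:
  f=False, y=False;
  f=True, y=False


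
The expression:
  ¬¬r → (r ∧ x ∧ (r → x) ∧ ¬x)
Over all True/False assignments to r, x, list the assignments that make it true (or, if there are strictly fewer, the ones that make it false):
is true only for:
  r=False, x=False;
  r=False, x=True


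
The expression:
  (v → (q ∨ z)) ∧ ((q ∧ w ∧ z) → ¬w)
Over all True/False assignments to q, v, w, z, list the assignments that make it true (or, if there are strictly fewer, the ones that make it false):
is false only for:
  q=False, v=True, w=False, z=False;
  q=False, v=True, w=True, z=False;
  q=True, v=False, w=True, z=True;
  q=True, v=True, w=True, z=True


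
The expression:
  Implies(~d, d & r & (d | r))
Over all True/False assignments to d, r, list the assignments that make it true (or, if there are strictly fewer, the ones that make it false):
is true only for:
  d=True, r=False;
  d=True, r=True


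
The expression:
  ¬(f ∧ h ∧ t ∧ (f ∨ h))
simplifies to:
¬f ∨ ¬h ∨ ¬t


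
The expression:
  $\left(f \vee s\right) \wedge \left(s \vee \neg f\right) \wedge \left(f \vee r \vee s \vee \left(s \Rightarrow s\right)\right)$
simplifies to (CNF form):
$s$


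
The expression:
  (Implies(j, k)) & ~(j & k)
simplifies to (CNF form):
~j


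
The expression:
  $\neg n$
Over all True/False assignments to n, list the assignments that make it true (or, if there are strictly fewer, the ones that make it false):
is true only for:
  n=False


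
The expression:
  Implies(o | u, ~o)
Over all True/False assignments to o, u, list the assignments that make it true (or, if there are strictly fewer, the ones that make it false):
is true only for:
  o=False, u=False;
  o=False, u=True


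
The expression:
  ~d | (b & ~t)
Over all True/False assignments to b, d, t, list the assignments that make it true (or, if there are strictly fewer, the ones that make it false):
is false only for:
  b=False, d=True, t=False;
  b=False, d=True, t=True;
  b=True, d=True, t=True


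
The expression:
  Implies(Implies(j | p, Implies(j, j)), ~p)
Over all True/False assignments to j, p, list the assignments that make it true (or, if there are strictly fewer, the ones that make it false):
is true only for:
  j=False, p=False;
  j=True, p=False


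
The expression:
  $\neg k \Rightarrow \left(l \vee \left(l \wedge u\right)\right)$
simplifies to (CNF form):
$k \vee l$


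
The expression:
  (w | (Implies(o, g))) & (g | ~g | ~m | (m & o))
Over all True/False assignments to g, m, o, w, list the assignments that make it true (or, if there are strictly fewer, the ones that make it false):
is false only for:
  g=False, m=False, o=True, w=False;
  g=False, m=True, o=True, w=False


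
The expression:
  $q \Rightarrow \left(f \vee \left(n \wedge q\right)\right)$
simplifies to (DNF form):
$f \vee n \vee \neg q$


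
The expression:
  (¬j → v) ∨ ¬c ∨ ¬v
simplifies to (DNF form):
True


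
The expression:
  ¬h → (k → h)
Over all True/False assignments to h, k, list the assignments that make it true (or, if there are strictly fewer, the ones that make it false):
is false only for:
  h=False, k=True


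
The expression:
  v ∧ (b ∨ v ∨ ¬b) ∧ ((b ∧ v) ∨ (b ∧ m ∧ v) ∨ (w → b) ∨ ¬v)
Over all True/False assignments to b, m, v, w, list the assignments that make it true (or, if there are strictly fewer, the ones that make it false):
is true only for:
  b=False, m=False, v=True, w=False;
  b=False, m=True, v=True, w=False;
  b=True, m=False, v=True, w=False;
  b=True, m=False, v=True, w=True;
  b=True, m=True, v=True, w=False;
  b=True, m=True, v=True, w=True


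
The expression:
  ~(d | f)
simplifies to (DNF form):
~d & ~f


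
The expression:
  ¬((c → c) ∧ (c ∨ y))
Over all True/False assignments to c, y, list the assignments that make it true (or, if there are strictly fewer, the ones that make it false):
is true only for:
  c=False, y=False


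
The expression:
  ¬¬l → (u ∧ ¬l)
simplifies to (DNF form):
¬l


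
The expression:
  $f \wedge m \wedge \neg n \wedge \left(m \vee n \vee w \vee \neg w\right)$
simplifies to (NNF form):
$f \wedge m \wedge \neg n$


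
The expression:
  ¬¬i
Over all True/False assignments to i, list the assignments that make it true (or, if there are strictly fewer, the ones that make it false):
is true only for:
  i=True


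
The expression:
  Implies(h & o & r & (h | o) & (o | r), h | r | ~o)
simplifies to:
True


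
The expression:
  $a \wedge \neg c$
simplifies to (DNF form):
$a \wedge \neg c$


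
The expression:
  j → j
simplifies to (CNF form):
True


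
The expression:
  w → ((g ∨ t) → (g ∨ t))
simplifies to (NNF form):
True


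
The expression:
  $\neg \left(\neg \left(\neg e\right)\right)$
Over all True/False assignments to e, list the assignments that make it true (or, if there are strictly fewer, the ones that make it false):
is true only for:
  e=False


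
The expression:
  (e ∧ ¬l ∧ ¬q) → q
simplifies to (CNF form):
l ∨ q ∨ ¬e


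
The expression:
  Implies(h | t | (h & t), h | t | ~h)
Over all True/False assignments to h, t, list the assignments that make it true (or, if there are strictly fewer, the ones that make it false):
is always true.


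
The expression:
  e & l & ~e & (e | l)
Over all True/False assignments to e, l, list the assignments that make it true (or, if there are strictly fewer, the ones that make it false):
is never true.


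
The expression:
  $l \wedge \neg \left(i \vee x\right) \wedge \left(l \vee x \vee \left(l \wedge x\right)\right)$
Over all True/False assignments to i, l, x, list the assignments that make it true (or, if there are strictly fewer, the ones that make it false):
is true only for:
  i=False, l=True, x=False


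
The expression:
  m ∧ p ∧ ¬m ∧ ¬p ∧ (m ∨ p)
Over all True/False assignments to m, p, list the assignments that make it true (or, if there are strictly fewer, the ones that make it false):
is never true.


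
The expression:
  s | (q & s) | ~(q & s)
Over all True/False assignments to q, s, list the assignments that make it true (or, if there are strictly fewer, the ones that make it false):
is always true.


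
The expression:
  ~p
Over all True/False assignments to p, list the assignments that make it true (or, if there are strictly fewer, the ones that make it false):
is true only for:
  p=False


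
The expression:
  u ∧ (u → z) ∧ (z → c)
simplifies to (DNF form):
c ∧ u ∧ z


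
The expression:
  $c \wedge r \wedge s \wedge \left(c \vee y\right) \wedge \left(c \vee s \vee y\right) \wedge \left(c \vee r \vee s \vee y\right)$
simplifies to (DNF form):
$c \wedge r \wedge s$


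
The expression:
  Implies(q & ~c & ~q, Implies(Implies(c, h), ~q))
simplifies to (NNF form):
True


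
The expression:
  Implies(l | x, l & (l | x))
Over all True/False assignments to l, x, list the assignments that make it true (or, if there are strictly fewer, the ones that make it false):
is false only for:
  l=False, x=True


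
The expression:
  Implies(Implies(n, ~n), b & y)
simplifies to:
n | (b & y)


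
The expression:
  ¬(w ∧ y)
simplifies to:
¬w ∨ ¬y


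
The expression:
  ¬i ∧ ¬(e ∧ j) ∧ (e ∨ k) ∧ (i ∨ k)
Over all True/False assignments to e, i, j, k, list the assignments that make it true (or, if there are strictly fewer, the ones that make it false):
is true only for:
  e=False, i=False, j=False, k=True;
  e=False, i=False, j=True, k=True;
  e=True, i=False, j=False, k=True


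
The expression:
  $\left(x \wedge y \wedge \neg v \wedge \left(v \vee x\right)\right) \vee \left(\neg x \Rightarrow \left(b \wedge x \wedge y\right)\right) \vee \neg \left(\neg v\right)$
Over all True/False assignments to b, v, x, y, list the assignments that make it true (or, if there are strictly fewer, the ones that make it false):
is false only for:
  b=False, v=False, x=False, y=False;
  b=False, v=False, x=False, y=True;
  b=True, v=False, x=False, y=False;
  b=True, v=False, x=False, y=True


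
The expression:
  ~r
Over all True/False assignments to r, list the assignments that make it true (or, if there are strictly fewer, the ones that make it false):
is true only for:
  r=False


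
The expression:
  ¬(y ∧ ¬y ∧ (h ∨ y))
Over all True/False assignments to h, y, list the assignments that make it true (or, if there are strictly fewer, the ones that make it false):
is always true.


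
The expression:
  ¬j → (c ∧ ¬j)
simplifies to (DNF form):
c ∨ j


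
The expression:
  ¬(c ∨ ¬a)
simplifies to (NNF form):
a ∧ ¬c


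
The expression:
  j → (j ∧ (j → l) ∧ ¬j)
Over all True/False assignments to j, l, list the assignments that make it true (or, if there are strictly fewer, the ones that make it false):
is true only for:
  j=False, l=False;
  j=False, l=True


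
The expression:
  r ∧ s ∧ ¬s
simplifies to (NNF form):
False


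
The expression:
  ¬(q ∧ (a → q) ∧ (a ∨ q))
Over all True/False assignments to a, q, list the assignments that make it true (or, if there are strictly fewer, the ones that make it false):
is true only for:
  a=False, q=False;
  a=True, q=False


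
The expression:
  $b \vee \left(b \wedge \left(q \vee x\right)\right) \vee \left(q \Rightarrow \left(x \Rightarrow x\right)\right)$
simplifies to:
$\text{True}$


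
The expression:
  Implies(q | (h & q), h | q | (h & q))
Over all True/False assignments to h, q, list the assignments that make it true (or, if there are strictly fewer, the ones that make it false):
is always true.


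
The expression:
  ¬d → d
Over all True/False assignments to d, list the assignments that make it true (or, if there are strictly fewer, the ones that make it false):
is true only for:
  d=True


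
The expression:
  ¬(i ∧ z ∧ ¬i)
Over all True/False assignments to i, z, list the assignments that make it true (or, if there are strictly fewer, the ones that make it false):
is always true.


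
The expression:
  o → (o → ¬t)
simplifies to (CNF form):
¬o ∨ ¬t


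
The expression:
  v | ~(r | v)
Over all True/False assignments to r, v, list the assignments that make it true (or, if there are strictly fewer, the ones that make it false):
is false only for:
  r=True, v=False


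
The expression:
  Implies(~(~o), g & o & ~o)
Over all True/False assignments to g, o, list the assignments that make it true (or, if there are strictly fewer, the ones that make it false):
is true only for:
  g=False, o=False;
  g=True, o=False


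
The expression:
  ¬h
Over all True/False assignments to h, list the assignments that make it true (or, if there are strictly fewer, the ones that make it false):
is true only for:
  h=False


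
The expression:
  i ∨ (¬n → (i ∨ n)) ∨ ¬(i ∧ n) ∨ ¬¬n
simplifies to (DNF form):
True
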